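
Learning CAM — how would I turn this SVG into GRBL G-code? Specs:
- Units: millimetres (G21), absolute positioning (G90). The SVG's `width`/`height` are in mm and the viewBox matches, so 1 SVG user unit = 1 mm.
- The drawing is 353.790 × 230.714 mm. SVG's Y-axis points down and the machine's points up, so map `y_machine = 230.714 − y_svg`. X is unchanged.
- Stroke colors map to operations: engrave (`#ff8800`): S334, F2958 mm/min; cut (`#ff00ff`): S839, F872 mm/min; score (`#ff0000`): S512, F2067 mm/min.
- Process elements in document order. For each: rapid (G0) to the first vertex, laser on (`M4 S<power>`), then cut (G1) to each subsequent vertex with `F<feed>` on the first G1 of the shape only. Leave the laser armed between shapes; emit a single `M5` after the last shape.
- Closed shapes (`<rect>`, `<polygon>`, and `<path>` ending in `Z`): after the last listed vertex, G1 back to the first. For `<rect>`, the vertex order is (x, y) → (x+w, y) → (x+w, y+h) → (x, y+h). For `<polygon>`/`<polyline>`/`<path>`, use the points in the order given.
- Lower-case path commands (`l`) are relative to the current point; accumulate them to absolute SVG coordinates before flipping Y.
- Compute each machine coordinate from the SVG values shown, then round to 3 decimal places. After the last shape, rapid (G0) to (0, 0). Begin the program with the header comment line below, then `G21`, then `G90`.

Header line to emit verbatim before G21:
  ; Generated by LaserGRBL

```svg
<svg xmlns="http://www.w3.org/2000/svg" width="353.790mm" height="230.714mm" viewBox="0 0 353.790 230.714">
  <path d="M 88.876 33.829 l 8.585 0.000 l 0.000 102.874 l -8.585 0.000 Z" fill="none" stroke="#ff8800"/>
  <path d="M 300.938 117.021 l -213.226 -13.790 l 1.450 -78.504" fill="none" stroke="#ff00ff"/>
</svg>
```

; Generated by LaserGRBL
G21
G90
G0 X88.876 Y196.885
M4 S334
G1 X97.461 Y196.885 F2958
G1 X97.461 Y94.011
G1 X88.876 Y94.011
G1 X88.876 Y196.885
G0 X300.938 Y113.693
M4 S839
G1 X87.712 Y127.483 F872
G1 X89.162 Y205.987
M5
G0 X0.000 Y0.000

1 u = 1 mm; y_m = 230.714 − y.

[1] `<path>` rectangle, #ff8800→engrave S334 F2958: (88.876,196.885) → (97.461,196.885) → (97.461,94.011) → (88.876,94.011) → (88.876,196.885) (closed)

[2] `<path>` open polyline, #ff00ff→cut S839 F872: (300.938,113.693) → (87.712,127.483) → (89.162,205.987)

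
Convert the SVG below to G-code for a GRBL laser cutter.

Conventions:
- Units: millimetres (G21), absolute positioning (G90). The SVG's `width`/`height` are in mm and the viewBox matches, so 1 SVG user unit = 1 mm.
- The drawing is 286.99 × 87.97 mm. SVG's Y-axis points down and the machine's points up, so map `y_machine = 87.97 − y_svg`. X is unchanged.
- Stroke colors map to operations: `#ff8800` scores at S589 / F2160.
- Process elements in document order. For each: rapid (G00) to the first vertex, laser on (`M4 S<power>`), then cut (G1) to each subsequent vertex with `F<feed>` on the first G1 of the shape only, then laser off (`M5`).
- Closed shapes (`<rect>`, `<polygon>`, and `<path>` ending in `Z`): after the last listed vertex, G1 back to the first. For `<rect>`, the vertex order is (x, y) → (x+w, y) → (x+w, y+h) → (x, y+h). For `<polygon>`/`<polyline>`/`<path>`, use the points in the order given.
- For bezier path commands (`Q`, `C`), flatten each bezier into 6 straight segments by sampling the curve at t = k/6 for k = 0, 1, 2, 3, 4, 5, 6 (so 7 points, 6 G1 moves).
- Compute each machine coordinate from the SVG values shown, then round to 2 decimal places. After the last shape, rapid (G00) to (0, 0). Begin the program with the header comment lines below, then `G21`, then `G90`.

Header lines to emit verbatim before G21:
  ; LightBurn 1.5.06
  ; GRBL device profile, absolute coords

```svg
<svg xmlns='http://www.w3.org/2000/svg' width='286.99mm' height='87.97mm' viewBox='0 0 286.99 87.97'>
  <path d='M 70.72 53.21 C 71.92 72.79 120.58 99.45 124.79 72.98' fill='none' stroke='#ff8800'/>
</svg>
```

viewBox `0 0 286.99 87.97` with mm width/height → 1 unit = 1 mm. Flip: y_m = 87.97 − y_svg.

**Shape 1** — `<path>` cubic bezier, stroke `#ff8800` → score (S589, F2160). Control points (SVG): P0=(70.72,53.21), P1=(71.92,72.79), P2=(120.58,99.45), P3=(124.79,72.98); sampled at t=k/6. Machine vertices: (70.72,34.76) → (74.85,24.66) → (84.34,15.05) → (96.63,7.61) → (109.17,4.00) → (119.41,5.90) → (124.79,14.99). Open path.

; LightBurn 1.5.06
; GRBL device profile, absolute coords
G21
G90
G00 X70.72 Y34.76
M4 S589
G1 X74.85 Y24.66 F2160
G1 X84.34 Y15.05
G1 X96.63 Y7.61
G1 X109.17 Y4.00
G1 X119.41 Y5.90
G1 X124.79 Y14.99
M5
G00 X0.00 Y0.00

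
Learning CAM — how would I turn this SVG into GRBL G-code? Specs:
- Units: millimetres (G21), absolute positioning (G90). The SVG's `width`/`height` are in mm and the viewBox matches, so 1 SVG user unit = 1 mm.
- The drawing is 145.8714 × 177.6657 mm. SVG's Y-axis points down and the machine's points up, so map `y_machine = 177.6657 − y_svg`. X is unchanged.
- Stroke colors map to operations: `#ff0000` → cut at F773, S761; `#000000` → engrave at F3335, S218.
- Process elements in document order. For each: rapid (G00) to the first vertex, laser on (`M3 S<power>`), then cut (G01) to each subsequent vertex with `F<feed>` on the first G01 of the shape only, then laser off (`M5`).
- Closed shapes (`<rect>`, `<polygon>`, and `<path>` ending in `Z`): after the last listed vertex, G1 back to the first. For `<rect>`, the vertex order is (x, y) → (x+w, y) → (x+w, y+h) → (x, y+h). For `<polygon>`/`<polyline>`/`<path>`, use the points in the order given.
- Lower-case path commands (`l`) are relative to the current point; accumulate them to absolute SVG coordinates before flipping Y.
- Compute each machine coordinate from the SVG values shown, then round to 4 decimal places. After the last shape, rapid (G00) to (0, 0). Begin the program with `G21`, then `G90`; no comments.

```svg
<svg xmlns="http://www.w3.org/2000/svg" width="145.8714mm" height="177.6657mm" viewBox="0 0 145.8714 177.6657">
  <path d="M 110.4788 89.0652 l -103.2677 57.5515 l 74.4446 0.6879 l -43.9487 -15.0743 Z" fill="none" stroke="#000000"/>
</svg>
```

G21
G90
G00 X110.4788 Y88.6005
M3 S218
G01 X7.2111 Y31.0490 F3335
G01 X81.6557 Y30.3611
G01 X37.7070 Y45.4354
G01 X110.4788 Y88.6005
M5
G00 X0.0000 Y0.0000

1 u = 1 mm; y_m = 177.6657 − y.

[1] `<path>` closed polygon, #000000→engrave S218 F3335: (110.4788,88.6005) → (7.2111,31.0490) → (81.6557,30.3611) → (37.7070,45.4354) → (110.4788,88.6005) (closed)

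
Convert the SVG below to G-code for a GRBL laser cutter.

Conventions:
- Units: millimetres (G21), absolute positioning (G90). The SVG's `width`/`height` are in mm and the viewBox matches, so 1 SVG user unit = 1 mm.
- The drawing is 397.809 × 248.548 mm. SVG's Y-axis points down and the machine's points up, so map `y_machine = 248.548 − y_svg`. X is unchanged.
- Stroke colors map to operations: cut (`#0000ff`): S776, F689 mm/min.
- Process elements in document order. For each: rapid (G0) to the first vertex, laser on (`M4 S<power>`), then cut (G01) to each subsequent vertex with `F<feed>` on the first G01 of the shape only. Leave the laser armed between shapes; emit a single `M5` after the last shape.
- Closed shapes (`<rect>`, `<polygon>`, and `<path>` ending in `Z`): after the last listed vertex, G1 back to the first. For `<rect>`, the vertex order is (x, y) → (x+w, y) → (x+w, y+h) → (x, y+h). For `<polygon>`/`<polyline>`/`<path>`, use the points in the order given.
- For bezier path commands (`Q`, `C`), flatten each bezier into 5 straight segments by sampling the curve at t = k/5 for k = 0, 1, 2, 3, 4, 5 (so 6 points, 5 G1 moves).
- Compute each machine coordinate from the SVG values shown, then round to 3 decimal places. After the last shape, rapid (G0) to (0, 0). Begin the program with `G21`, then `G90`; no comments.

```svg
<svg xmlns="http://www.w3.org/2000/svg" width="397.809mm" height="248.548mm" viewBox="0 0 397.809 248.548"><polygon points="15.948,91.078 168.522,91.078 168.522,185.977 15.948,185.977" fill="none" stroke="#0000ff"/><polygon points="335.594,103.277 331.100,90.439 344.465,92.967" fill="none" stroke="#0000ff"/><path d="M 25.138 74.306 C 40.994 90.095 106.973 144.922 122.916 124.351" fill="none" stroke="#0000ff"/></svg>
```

G21
G90
G0 X15.948 Y157.470
M4 S776
G01 X168.522 Y157.470 F689
G01 X168.522 Y62.571
G01 X15.948 Y62.571
G01 X15.948 Y157.470
G0 X335.594 Y145.271
M4 S776
G01 X331.100 Y158.109 F689
G01 X344.465 Y155.581
G01 X335.594 Y145.271
G0 X25.138 Y174.242
M4 S776
G01 X39.865 Y161.000 F689
G01 X61.814 Y143.881
G01 X86.177 Y128.379
G01 X108.147 Y119.987
G01 X122.916 Y124.197
M5
G0 X0.000 Y0.000

1 u = 1 mm; y_m = 248.548 − y.

[1] `<polygon>` rectangle, #0000ff→cut S776 F689: (15.948,157.470) → (168.522,157.470) → (168.522,62.571) → (15.948,62.571) → (15.948,157.470) (closed)

[2] `<polygon>` regular polygon, #0000ff→cut S776 F689: (335.594,145.271) → (331.100,158.109) → (344.465,155.581) → (335.594,145.271) (closed)

[3] `<path>` cubic bezier, #0000ff→cut S776 F689: (25.138,174.242) → (39.865,161.000) → (61.814,143.881) → (86.177,128.379) → (108.147,119.987) → (122.916,124.197)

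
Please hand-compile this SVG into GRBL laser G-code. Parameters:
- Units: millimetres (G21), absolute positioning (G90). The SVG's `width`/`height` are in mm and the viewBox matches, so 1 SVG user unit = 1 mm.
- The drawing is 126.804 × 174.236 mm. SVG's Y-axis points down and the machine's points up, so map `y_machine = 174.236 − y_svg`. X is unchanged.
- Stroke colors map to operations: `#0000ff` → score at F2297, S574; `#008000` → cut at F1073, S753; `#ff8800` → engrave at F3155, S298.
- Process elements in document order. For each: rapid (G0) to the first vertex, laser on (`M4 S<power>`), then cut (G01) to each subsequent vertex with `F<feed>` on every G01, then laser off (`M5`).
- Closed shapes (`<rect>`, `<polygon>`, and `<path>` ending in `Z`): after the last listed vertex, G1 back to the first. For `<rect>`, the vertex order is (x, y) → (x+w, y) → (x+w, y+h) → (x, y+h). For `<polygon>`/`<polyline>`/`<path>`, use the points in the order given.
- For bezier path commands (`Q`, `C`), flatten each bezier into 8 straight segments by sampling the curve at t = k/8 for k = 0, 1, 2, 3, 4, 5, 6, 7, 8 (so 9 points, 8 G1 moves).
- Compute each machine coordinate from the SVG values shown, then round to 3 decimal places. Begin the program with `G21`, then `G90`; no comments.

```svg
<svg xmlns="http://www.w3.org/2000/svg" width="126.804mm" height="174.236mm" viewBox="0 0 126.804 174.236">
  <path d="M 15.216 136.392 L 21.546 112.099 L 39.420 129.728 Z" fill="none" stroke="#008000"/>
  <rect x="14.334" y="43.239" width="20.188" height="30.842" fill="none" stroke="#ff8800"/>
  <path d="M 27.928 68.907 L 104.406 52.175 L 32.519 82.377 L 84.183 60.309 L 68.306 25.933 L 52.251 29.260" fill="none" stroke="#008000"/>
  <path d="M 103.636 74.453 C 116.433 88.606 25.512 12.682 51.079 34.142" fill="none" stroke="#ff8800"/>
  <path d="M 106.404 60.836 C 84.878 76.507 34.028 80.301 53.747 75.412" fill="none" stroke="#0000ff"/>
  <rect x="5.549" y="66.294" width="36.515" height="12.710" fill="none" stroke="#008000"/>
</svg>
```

Since the viewBox matches the mm dimensions, user units are millimetres directly. The only transform is the Y-flip y_m = 174.236 − y_svg.

Shape 1 is a regular polygon drawn with `<path>`. Its stroke #008000 means cut at S753, F1073. After flipping Y the toolpath is (15.216,37.844) → (21.546,62.137) → (39.420,44.508) → (15.216,37.844), returning to the start.

Shape 2 is a rectangle drawn with `<rect>`. Its stroke #ff8800 means engrave at S298, F3155. After flipping Y the toolpath is (14.334,130.997) → (34.522,130.997) → (34.522,100.155) → (14.334,100.155) → (14.334,130.997), returning to the start.

Shape 3 is a open polyline drawn with `<path>`. Its stroke #008000 means cut at S753, F1073. After flipping Y the toolpath is (27.928,105.329) → (104.406,122.061) → (32.519,91.859) → (84.183,113.927) → (68.306,148.303) → (52.251,144.976).

Shape 4 is a cubic bezier drawn with `<path>`. Its stroke #ff8800 means engrave at S298, F3155. After flipping Y the toolpath is (103.636,99.783) → (104.003,98.332) → (97.227,103.129) → (85.889,111.976) → (72.569,122.679) → (59.847,133.038) → (50.305,140.859) → (46.522,143.943) → (51.079,140.094).

Shape 5 is a cubic bezier drawn with `<path>`. Its stroke #0000ff means score at S574, F2297. After flipping Y the toolpath is (106.404,113.400) → (97.152,108.074) → (86.322,103.824) → (75.084,100.612) → (64.609,98.402) → (56.067,97.155) → (50.629,96.835) → (49.465,97.404) → (53.747,98.824).

Shape 6 is a rectangle drawn with `<rect>`. Its stroke #008000 means cut at S753, F1073. After flipping Y the toolpath is (5.549,107.942) → (42.064,107.942) → (42.064,95.232) → (5.549,95.232) → (5.549,107.942), returning to the start.

G21
G90
G0 X15.216 Y37.844
M4 S753
G01 X21.546 Y62.137 F1073
G01 X39.420 Y44.508 F1073
G01 X15.216 Y37.844 F1073
M5
G0 X14.334 Y130.997
M4 S298
G01 X34.522 Y130.997 F3155
G01 X34.522 Y100.155 F3155
G01 X14.334 Y100.155 F3155
G01 X14.334 Y130.997 F3155
M5
G0 X27.928 Y105.329
M4 S753
G01 X104.406 Y122.061 F1073
G01 X32.519 Y91.859 F1073
G01 X84.183 Y113.927 F1073
G01 X68.306 Y148.303 F1073
G01 X52.251 Y144.976 F1073
M5
G0 X103.636 Y99.783
M4 S298
G01 X104.003 Y98.332 F3155
G01 X97.227 Y103.129 F3155
G01 X85.889 Y111.976 F3155
G01 X72.569 Y122.679 F3155
G01 X59.847 Y133.038 F3155
G01 X50.305 Y140.859 F3155
G01 X46.522 Y143.943 F3155
G01 X51.079 Y140.094 F3155
M5
G0 X106.404 Y113.400
M4 S574
G01 X97.152 Y108.074 F2297
G01 X86.322 Y103.824 F2297
G01 X75.084 Y100.612 F2297
G01 X64.609 Y98.402 F2297
G01 X56.067 Y97.155 F2297
G01 X50.629 Y96.835 F2297
G01 X49.465 Y97.404 F2297
G01 X53.747 Y98.824 F2297
M5
G0 X5.549 Y107.942
M4 S753
G01 X42.064 Y107.942 F1073
G01 X42.064 Y95.232 F1073
G01 X5.549 Y95.232 F1073
G01 X5.549 Y107.942 F1073
M5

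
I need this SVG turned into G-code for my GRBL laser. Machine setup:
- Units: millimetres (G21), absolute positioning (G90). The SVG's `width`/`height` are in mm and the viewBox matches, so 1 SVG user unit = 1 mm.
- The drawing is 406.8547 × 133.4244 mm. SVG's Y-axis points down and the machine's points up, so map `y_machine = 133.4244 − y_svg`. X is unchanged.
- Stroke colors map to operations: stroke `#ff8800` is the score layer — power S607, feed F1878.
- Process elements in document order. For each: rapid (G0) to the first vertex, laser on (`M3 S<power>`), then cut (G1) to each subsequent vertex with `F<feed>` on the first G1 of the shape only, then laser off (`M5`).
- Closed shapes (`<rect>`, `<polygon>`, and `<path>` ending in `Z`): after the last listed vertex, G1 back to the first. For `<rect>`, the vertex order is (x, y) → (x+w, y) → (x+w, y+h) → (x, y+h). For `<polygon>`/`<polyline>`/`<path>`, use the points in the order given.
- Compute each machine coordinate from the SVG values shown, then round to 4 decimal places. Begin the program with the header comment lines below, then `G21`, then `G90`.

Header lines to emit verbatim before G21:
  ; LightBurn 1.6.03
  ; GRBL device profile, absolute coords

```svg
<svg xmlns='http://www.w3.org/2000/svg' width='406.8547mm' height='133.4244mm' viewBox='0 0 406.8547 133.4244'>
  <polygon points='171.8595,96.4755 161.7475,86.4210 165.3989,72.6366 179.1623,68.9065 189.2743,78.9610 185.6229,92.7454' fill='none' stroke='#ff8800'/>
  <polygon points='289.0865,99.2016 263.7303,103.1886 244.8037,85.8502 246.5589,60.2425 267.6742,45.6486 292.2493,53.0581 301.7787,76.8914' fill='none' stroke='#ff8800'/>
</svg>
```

; LightBurn 1.6.03
; GRBL device profile, absolute coords
G21
G90
G0 X171.8595 Y36.9489
M3 S607
G1 X161.7475 Y47.0034 F1878
G1 X165.3989 Y60.7878
G1 X179.1623 Y64.5179
G1 X189.2743 Y54.4634
G1 X185.6229 Y40.6790
G1 X171.8595 Y36.9489
M5
G0 X289.0865 Y34.2228
M3 S607
G1 X263.7303 Y30.2358 F1878
G1 X244.8037 Y47.5742
G1 X246.5589 Y73.1819
G1 X267.6742 Y87.7758
G1 X292.2493 Y80.3663
G1 X301.7787 Y56.5330
G1 X289.0865 Y34.2228
M5

Since the viewBox matches the mm dimensions, user units are millimetres directly. The only transform is the Y-flip y_m = 133.4244 − y_svg.

Shape 1 is a regular polygon drawn with `<polygon>`. Its stroke #ff8800 means score at S607, F1878. After flipping Y the toolpath is (171.8595,36.9489) → (161.7475,47.0034) → (165.3989,60.7878) → (179.1623,64.5179) → (189.2743,54.4634) → (185.6229,40.6790) → (171.8595,36.9489), returning to the start.

Shape 2 is a regular polygon drawn with `<polygon>`. Its stroke #ff8800 means score at S607, F1878. After flipping Y the toolpath is (289.0865,34.2228) → (263.7303,30.2358) → (244.8037,47.5742) → (246.5589,73.1819) → (267.6742,87.7758) → (292.2493,80.3663) → (301.7787,56.5330) → (289.0865,34.2228), returning to the start.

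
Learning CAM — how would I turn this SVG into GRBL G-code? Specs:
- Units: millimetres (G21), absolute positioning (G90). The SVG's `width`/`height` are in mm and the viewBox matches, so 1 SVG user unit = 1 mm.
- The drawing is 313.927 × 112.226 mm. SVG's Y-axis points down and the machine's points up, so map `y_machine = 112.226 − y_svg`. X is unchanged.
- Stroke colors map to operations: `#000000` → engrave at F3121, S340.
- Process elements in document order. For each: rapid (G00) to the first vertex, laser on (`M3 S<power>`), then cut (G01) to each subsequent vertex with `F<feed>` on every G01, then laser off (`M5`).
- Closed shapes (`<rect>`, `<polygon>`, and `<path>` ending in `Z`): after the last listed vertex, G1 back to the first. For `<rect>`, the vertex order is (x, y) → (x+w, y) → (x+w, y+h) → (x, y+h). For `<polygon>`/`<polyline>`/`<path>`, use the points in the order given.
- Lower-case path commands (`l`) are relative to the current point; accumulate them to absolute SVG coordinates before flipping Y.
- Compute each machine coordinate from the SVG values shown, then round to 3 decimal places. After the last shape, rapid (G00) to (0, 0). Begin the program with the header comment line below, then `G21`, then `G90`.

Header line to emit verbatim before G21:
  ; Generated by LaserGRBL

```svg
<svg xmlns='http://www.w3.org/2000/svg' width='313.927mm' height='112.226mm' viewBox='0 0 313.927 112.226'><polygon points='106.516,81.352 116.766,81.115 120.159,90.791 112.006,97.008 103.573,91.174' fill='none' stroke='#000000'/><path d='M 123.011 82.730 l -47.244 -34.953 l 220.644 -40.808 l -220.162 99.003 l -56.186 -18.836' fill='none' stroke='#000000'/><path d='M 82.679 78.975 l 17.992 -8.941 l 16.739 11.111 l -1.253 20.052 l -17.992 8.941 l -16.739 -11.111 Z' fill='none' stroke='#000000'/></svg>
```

1 u = 1 mm; y_m = 112.226 − y.

[1] `<polygon>` regular polygon, #000000→engrave S340 F3121: (106.516,30.874) → (116.766,31.111) → (120.159,21.435) → (112.006,15.218) → (103.573,21.052) → (106.516,30.874) (closed)

[2] `<path>` open polyline, #000000→engrave S340 F3121: (123.011,29.496) → (75.767,64.449) → (296.411,105.257) → (76.249,6.254) → (20.063,25.090)

[3] `<path>` regular polygon, #000000→engrave S340 F3121: (82.679,33.251) → (100.671,42.192) → (117.410,31.081) → (116.157,11.029) → (98.165,2.088) → (81.426,13.199) → (82.679,33.251) (closed)

; Generated by LaserGRBL
G21
G90
G00 X106.516 Y30.874
M3 S340
G01 X116.766 Y31.111 F3121
G01 X120.159 Y21.435 F3121
G01 X112.006 Y15.218 F3121
G01 X103.573 Y21.052 F3121
G01 X106.516 Y30.874 F3121
M5
G00 X123.011 Y29.496
M3 S340
G01 X75.767 Y64.449 F3121
G01 X296.411 Y105.257 F3121
G01 X76.249 Y6.254 F3121
G01 X20.063 Y25.090 F3121
M5
G00 X82.679 Y33.251
M3 S340
G01 X100.671 Y42.192 F3121
G01 X117.410 Y31.081 F3121
G01 X116.157 Y11.029 F3121
G01 X98.165 Y2.088 F3121
G01 X81.426 Y13.199 F3121
G01 X82.679 Y33.251 F3121
M5
G00 X0.000 Y0.000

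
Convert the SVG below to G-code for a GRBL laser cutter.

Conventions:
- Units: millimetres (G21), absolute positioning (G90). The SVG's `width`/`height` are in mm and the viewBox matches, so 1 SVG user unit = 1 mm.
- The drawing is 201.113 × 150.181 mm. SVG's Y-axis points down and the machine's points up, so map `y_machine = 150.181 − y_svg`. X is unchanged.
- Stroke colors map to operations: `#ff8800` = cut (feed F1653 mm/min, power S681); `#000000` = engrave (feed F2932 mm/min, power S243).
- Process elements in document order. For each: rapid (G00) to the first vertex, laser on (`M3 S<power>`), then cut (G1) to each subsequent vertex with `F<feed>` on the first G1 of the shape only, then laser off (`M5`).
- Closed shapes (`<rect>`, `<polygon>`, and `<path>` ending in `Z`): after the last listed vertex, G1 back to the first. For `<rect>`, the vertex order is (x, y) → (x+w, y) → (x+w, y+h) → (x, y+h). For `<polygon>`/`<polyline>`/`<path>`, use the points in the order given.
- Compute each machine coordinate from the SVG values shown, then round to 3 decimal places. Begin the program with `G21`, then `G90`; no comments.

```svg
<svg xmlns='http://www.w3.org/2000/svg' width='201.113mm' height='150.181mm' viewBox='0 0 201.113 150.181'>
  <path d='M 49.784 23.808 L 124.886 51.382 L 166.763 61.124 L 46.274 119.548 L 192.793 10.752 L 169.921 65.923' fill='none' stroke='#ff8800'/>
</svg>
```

1 u = 1 mm; y_m = 150.181 − y.

[1] `<path>` open polyline, #ff8800→cut S681 F1653: (49.784,126.373) → (124.886,98.799) → (166.763,89.057) → (46.274,30.633) → (192.793,139.429) → (169.921,84.258)

G21
G90
G00 X49.784 Y126.373
M3 S681
G1 X124.886 Y98.799 F1653
G1 X166.763 Y89.057
G1 X46.274 Y30.633
G1 X192.793 Y139.429
G1 X169.921 Y84.258
M5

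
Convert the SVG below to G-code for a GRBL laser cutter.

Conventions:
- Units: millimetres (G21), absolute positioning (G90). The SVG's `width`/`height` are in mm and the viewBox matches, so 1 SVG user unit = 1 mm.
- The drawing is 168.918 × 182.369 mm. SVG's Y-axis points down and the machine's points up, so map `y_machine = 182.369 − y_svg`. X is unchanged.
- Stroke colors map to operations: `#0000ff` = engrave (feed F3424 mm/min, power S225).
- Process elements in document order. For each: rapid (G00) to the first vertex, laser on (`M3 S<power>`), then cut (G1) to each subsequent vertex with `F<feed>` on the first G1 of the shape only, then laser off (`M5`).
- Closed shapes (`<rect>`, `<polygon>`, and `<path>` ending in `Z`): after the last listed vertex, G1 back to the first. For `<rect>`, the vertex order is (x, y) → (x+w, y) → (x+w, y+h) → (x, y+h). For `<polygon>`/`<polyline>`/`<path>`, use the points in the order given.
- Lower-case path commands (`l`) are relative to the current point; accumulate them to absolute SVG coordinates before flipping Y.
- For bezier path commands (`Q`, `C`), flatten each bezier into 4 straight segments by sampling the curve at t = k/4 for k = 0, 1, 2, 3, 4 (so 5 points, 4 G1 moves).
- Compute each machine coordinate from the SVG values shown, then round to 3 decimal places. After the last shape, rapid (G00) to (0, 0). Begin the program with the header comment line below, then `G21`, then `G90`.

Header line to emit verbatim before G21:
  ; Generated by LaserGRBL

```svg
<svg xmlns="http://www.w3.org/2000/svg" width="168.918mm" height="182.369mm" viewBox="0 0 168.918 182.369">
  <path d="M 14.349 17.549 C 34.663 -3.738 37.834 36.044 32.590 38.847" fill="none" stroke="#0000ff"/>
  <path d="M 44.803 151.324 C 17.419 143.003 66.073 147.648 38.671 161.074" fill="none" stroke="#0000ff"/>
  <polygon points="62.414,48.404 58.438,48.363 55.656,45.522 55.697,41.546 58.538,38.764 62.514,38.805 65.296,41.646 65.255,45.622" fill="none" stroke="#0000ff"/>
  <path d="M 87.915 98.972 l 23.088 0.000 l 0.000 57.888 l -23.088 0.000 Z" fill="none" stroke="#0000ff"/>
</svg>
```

Since the viewBox matches the mm dimensions, user units are millimetres directly. The only transform is the Y-flip y_m = 182.369 − y_svg.

Shape 1 is a cubic bezier drawn with `<path>`. Its stroke #0000ff means engrave at S225, F3424. After flipping Y the toolpath is (14.349,164.820) → (26.507,170.867) → (33.054,163.205) → (34.809,151.026) → (32.590,143.522).

Shape 2 is a cubic bezier drawn with `<path>`. Its stroke #0000ff means engrave at S225, F3424. After flipping Y the toolpath is (44.803,31.045) → (36.146,34.920) → (41.744,34.325) → (47.338,29.653) → (38.671,21.295).

Shape 3 is a regular polygon drawn with `<polygon>`. Its stroke #0000ff means engrave at S225, F3424. After flipping Y the toolpath is (62.414,133.965) → (58.438,134.006) → (55.656,136.847) → (55.697,140.823) → (58.538,143.605) → (62.514,143.564) → (65.296,140.723) → (65.255,136.747) → (62.414,133.965), returning to the start.

Shape 4 is a rectangle drawn with `<path>`. Its stroke #0000ff means engrave at S225, F3424. After flipping Y the toolpath is (87.915,83.397) → (111.003,83.397) → (111.003,25.509) → (87.915,25.509) → (87.915,83.397), returning to the start.

; Generated by LaserGRBL
G21
G90
G00 X14.349 Y164.820
M3 S225
G1 X26.507 Y170.867 F3424
G1 X33.054 Y163.205
G1 X34.809 Y151.026
G1 X32.590 Y143.522
M5
G00 X44.803 Y31.045
M3 S225
G1 X36.146 Y34.920 F3424
G1 X41.744 Y34.325
G1 X47.338 Y29.653
G1 X38.671 Y21.295
M5
G00 X62.414 Y133.965
M3 S225
G1 X58.438 Y134.006 F3424
G1 X55.656 Y136.847
G1 X55.697 Y140.823
G1 X58.538 Y143.605
G1 X62.514 Y143.564
G1 X65.296 Y140.723
G1 X65.255 Y136.747
G1 X62.414 Y133.965
M5
G00 X87.915 Y83.397
M3 S225
G1 X111.003 Y83.397 F3424
G1 X111.003 Y25.509
G1 X87.915 Y25.509
G1 X87.915 Y83.397
M5
G00 X0.000 Y0.000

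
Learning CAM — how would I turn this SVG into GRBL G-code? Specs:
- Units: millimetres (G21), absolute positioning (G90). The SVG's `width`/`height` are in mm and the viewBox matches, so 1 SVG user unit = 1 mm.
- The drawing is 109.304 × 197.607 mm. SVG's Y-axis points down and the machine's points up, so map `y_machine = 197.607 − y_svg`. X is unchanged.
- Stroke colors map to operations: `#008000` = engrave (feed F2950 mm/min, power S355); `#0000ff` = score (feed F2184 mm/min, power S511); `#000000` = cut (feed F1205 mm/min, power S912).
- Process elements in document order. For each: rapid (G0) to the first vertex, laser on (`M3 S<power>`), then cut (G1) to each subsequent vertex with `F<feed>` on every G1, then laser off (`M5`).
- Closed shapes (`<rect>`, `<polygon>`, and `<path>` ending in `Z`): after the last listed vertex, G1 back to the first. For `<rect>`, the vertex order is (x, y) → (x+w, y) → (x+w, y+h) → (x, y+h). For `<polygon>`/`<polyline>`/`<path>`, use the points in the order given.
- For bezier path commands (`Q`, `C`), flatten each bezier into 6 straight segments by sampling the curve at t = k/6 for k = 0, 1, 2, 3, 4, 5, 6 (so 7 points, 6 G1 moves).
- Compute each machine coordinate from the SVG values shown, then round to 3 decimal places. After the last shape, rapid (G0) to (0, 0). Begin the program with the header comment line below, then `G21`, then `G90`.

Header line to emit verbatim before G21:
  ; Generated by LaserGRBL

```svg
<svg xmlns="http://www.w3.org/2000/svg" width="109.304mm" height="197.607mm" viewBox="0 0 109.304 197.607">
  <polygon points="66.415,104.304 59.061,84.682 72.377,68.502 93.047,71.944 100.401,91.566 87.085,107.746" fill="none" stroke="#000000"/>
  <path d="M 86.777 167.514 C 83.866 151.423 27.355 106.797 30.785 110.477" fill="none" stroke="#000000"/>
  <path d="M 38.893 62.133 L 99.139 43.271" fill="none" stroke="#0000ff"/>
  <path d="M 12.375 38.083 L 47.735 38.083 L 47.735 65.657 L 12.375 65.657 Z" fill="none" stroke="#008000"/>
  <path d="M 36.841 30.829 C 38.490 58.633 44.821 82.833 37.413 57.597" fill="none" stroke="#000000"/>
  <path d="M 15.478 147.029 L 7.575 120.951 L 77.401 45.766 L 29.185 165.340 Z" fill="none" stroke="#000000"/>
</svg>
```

viewBox `0 0 109.304 197.607` with mm width/height → 1 unit = 1 mm. Flip: y_m = 197.607 − y_svg.

**Shape 1** — `<polygon>` regular polygon, stroke `#000000` → cut (S912, F1205). Machine vertices: (66.415,93.303) → (59.061,112.925) → (72.377,129.105) → (93.047,125.663) → (100.401,106.041) → (87.085,89.861) → (66.415,93.303). Closed: final G1 returns to the first vertex.

**Shape 2** — `<path>` cubic bezier, stroke `#000000` → cut (S912, F1205). Control points (SVG): P0=(86.777,167.514), P1=(83.866,151.423), P2=(27.355,106.797), P3=(30.785,110.477); sampled at t=k/6. Machine vertices: (86.777,30.093) → (81.380,40.161) → (70.205,52.850) → (56.403,66.026) → (43.130,77.554) → (33.539,85.300) → (30.785,87.130). Open path.

**Shape 3** — `<path>` line segment, stroke `#0000ff` → score (S511, F2184). Machine vertices: (38.893,135.474) → (99.139,154.336). Open path.

**Shape 4** — `<path>` rectangle, stroke `#008000` → engrave (S355, F2950). Machine vertices: (12.375,159.524) → (47.735,159.524) → (47.735,131.950) → (12.375,131.950) → (12.375,159.524). Closed: final G1 returns to the first vertex.

**Shape 5** — `<path>` cubic bezier, stroke `#000000` → cut (S912, F1205). Control points (SVG): P0=(36.841,30.829), P1=(38.490,58.633), P2=(44.821,82.833), P3=(37.413,57.597); sampled at t=k/6. Machine vertices: (36.841,166.778) → (37.970,153.389) → (39.368,141.873) → (40.523,133.504) → (40.924,129.555) → (40.057,131.299) → (37.413,140.010). Open path.

**Shape 6** — `<path>` closed polygon, stroke `#000000` → cut (S912, F1205). Machine vertices: (15.478,50.578) → (7.575,76.656) → (77.401,151.841) → (29.185,32.267) → (15.478,50.578). Closed: final G1 returns to the first vertex.

; Generated by LaserGRBL
G21
G90
G0 X66.415 Y93.303
M3 S912
G1 X59.061 Y112.925 F1205
G1 X72.377 Y129.105 F1205
G1 X93.047 Y125.663 F1205
G1 X100.401 Y106.041 F1205
G1 X87.085 Y89.861 F1205
G1 X66.415 Y93.303 F1205
M5
G0 X86.777 Y30.093
M3 S912
G1 X81.380 Y40.161 F1205
G1 X70.205 Y52.850 F1205
G1 X56.403 Y66.026 F1205
G1 X43.130 Y77.554 F1205
G1 X33.539 Y85.300 F1205
G1 X30.785 Y87.130 F1205
M5
G0 X38.893 Y135.474
M3 S511
G1 X99.139 Y154.336 F2184
M5
G0 X12.375 Y159.524
M3 S355
G1 X47.735 Y159.524 F2950
G1 X47.735 Y131.950 F2950
G1 X12.375 Y131.950 F2950
G1 X12.375 Y159.524 F2950
M5
G0 X36.841 Y166.778
M3 S912
G1 X37.970 Y153.389 F1205
G1 X39.368 Y141.873 F1205
G1 X40.523 Y133.504 F1205
G1 X40.924 Y129.555 F1205
G1 X40.057 Y131.299 F1205
G1 X37.413 Y140.010 F1205
M5
G0 X15.478 Y50.578
M3 S912
G1 X7.575 Y76.656 F1205
G1 X77.401 Y151.841 F1205
G1 X29.185 Y32.267 F1205
G1 X15.478 Y50.578 F1205
M5
G0 X0.000 Y0.000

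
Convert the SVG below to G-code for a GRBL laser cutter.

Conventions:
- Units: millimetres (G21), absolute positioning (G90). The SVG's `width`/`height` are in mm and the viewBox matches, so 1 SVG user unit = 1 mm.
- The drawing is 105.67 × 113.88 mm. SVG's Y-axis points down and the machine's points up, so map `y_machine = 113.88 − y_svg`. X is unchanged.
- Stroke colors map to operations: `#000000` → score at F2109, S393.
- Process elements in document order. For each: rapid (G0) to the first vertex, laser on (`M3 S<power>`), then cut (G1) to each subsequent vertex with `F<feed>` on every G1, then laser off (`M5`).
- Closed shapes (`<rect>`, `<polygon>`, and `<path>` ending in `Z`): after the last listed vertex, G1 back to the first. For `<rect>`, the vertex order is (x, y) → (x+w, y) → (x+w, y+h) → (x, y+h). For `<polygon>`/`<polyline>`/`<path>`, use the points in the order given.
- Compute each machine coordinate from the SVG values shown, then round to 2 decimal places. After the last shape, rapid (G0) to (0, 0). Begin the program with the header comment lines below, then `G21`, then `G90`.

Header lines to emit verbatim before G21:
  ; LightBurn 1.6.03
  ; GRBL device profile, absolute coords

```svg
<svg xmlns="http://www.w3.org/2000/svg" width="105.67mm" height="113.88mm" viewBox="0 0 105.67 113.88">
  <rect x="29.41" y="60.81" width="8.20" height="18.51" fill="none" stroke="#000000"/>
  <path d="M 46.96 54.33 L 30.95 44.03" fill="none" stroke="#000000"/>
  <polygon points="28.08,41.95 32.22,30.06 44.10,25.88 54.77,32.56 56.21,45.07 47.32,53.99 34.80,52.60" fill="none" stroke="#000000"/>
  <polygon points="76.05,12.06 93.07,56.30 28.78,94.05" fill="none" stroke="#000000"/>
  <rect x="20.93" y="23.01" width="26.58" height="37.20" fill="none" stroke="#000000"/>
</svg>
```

Since the viewBox matches the mm dimensions, user units are millimetres directly. The only transform is the Y-flip y_m = 113.88 − y_svg.

Shape 1 is a rectangle drawn with `<rect>`. Its stroke #000000 means score at S393, F2109. After flipping Y the toolpath is (29.41,53.07) → (37.61,53.07) → (37.61,34.56) → (29.41,34.56) → (29.41,53.07), returning to the start.

Shape 2 is a line segment drawn with `<path>`. Its stroke #000000 means score at S393, F2109. After flipping Y the toolpath is (46.96,59.55) → (30.95,69.85).

Shape 3 is a regular polygon drawn with `<polygon>`. Its stroke #000000 means score at S393, F2109. After flipping Y the toolpath is (28.08,71.93) → (32.22,83.82) → (44.10,88.00) → (54.77,81.32) → (56.21,68.81) → (47.32,59.89) → (34.80,61.28) → (28.08,71.93), returning to the start.

Shape 4 is a closed polygon drawn with `<polygon>`. Its stroke #000000 means score at S393, F2109. After flipping Y the toolpath is (76.05,101.82) → (93.07,57.58) → (28.78,19.83) → (76.05,101.82), returning to the start.

Shape 5 is a rectangle drawn with `<rect>`. Its stroke #000000 means score at S393, F2109. After flipping Y the toolpath is (20.93,90.87) → (47.51,90.87) → (47.51,53.67) → (20.93,53.67) → (20.93,90.87), returning to the start.

; LightBurn 1.6.03
; GRBL device profile, absolute coords
G21
G90
G0 X29.41 Y53.07
M3 S393
G1 X37.61 Y53.07 F2109
G1 X37.61 Y34.56 F2109
G1 X29.41 Y34.56 F2109
G1 X29.41 Y53.07 F2109
M5
G0 X46.96 Y59.55
M3 S393
G1 X30.95 Y69.85 F2109
M5
G0 X28.08 Y71.93
M3 S393
G1 X32.22 Y83.82 F2109
G1 X44.10 Y88.00 F2109
G1 X54.77 Y81.32 F2109
G1 X56.21 Y68.81 F2109
G1 X47.32 Y59.89 F2109
G1 X34.80 Y61.28 F2109
G1 X28.08 Y71.93 F2109
M5
G0 X76.05 Y101.82
M3 S393
G1 X93.07 Y57.58 F2109
G1 X28.78 Y19.83 F2109
G1 X76.05 Y101.82 F2109
M5
G0 X20.93 Y90.87
M3 S393
G1 X47.51 Y90.87 F2109
G1 X47.51 Y53.67 F2109
G1 X20.93 Y53.67 F2109
G1 X20.93 Y90.87 F2109
M5
G0 X0.00 Y0.00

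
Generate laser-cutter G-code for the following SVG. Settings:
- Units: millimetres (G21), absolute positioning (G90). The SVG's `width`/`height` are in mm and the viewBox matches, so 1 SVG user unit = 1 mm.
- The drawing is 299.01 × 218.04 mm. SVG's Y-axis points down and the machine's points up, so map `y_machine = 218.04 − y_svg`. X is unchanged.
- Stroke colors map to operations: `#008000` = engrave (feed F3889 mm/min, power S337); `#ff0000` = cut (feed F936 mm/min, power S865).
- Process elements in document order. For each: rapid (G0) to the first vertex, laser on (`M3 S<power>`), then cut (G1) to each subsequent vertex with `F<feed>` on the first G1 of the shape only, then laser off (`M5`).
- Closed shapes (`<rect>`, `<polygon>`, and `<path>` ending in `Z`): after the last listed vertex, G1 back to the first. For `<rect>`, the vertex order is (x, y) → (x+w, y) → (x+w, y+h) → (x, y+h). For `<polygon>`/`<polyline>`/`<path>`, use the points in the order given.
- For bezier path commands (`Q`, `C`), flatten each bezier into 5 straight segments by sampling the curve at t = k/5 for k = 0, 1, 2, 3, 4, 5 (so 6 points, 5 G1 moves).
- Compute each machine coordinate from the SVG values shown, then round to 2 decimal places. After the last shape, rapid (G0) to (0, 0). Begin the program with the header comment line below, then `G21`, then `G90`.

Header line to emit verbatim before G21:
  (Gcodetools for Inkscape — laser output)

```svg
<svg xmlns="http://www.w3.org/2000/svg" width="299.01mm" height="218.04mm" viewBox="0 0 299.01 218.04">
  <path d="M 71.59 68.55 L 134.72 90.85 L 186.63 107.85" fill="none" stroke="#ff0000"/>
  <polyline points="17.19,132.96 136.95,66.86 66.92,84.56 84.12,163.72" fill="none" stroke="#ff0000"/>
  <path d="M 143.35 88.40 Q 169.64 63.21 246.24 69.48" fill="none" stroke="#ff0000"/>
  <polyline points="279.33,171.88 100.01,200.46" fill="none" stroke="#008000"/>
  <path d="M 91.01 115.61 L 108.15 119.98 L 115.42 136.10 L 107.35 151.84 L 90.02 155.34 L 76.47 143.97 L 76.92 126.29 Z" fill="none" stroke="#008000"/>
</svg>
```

1 u = 1 mm; y_m = 218.04 − y.

[1] `<path>` open polyline, #ff0000→cut S865 F936: (71.59,149.49) → (134.72,127.19) → (186.63,110.19)

[2] `<polyline>` open polyline, #ff0000→cut S865 F936: (17.19,85.08) → (136.95,151.18) → (66.92,133.48) → (84.12,54.32)

[3] `<path>` quadratic bezier, #ff0000→cut S865 F936: (143.35,129.64) → (155.88,138.46) → (172.43,144.76) → (193.01,148.54) → (217.61,149.81) → (246.24,148.56)

[4] `<polyline>` line segment, #008000→engrave S337 F3889: (279.33,46.16) → (100.01,17.58)

[5] `<path>` regular polygon, #008000→engrave S337 F3889: (91.01,102.43) → (108.15,98.06) → (115.42,81.94) → (107.35,66.20) → (90.02,62.70) → (76.47,74.07) → (76.92,91.75) → (91.01,102.43) (closed)

(Gcodetools for Inkscape — laser output)
G21
G90
G0 X71.59 Y149.49
M3 S865
G1 X134.72 Y127.19 F936
G1 X186.63 Y110.19
M5
G0 X17.19 Y85.08
M3 S865
G1 X136.95 Y151.18 F936
G1 X66.92 Y133.48
G1 X84.12 Y54.32
M5
G0 X143.35 Y129.64
M3 S865
G1 X155.88 Y138.46 F936
G1 X172.43 Y144.76
G1 X193.01 Y148.54
G1 X217.61 Y149.81
G1 X246.24 Y148.56
M5
G0 X279.33 Y46.16
M3 S337
G1 X100.01 Y17.58 F3889
M5
G0 X91.01 Y102.43
M3 S337
G1 X108.15 Y98.06 F3889
G1 X115.42 Y81.94
G1 X107.35 Y66.20
G1 X90.02 Y62.70
G1 X76.47 Y74.07
G1 X76.92 Y91.75
G1 X91.01 Y102.43
M5
G0 X0.00 Y0.00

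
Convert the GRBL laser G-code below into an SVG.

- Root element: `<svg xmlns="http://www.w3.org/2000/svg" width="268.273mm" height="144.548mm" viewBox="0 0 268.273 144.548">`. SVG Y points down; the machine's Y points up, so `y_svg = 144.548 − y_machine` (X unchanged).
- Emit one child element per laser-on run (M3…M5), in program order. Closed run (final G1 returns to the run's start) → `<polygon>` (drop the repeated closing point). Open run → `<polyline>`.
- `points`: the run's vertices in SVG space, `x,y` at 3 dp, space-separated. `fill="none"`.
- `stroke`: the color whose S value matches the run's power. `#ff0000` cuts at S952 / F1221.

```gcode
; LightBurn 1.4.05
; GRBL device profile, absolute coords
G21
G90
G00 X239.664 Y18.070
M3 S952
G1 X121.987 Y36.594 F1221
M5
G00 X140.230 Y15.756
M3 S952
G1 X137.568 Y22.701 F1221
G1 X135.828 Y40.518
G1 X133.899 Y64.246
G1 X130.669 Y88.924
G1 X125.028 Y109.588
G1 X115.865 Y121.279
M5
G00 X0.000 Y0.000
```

<svg xmlns="http://www.w3.org/2000/svg" width="268.273mm" height="144.548mm" viewBox="0 0 268.273 144.548">
  <polyline points="239.664,126.478 121.987,107.954" fill="none" stroke="#ff0000"/>
  <polyline points="140.230,128.792 137.568,121.847 135.828,104.030 133.899,80.302 130.669,55.624 125.028,34.960 115.865,23.269" fill="none" stroke="#ff0000"/>
</svg>

Machine Y-up, SVG Y-down with viewBox height 144.548, so y_svg = 144.548 − y_machine; X carries over. Every run uses S952, so all elements get stroke `#ff0000` (cut).

Run 1: The run is open, so emit a `<polyline>` with points (Y-flipped): 239.664,126.478 121.987,107.954.

Run 2: The run is open, so emit a `<polyline>` with points (Y-flipped): 140.230,128.792 137.568,121.847 135.828,104.030 133.899,80.302 130.669,55.624 125.028,34.960 115.865,23.269.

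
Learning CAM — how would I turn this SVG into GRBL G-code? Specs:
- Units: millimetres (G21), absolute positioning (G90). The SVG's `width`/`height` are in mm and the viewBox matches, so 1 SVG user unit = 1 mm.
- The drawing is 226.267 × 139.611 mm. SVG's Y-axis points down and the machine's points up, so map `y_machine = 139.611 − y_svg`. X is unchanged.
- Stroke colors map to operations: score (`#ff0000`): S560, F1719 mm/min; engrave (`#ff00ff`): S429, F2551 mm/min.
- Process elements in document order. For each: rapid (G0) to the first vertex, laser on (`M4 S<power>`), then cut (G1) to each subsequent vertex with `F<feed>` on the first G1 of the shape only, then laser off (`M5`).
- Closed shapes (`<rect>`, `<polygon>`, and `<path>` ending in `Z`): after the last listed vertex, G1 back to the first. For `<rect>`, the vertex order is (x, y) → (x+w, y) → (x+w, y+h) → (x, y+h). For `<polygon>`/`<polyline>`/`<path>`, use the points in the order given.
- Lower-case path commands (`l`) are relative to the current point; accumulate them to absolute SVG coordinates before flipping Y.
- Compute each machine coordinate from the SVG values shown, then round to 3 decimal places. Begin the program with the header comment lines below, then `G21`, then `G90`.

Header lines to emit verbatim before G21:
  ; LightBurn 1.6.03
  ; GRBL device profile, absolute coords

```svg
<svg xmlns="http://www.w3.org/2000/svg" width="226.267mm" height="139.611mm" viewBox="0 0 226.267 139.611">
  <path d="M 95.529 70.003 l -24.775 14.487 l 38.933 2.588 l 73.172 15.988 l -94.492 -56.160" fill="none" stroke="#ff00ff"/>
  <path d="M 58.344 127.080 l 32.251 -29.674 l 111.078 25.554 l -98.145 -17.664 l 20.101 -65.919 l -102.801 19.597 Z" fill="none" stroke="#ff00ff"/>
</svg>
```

viewBox `0 0 226.267 139.611` with mm width/height → 1 unit = 1 mm. Flip: y_m = 139.611 − y_svg.

**Shape 1** — `<path>` open polyline, stroke `#ff00ff` → engrave (S429, F2551). Machine vertices: (95.529,69.608) → (70.754,55.121) → (109.687,52.533) → (182.859,36.545) → (88.367,92.705). Open path.

**Shape 2** — `<path>` closed polygon, stroke `#ff00ff` → engrave (S429, F2551). Machine vertices: (58.344,12.531) → (90.595,42.205) → (201.673,16.651) → (103.528,34.315) → (123.629,100.234) → (20.828,80.637) → (58.344,12.531). Closed: final G1 returns to the first vertex.

; LightBurn 1.6.03
; GRBL device profile, absolute coords
G21
G90
G0 X95.529 Y69.608
M4 S429
G1 X70.754 Y55.121 F2551
G1 X109.687 Y52.533
G1 X182.859 Y36.545
G1 X88.367 Y92.705
M5
G0 X58.344 Y12.531
M4 S429
G1 X90.595 Y42.205 F2551
G1 X201.673 Y16.651
G1 X103.528 Y34.315
G1 X123.629 Y100.234
G1 X20.828 Y80.637
G1 X58.344 Y12.531
M5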